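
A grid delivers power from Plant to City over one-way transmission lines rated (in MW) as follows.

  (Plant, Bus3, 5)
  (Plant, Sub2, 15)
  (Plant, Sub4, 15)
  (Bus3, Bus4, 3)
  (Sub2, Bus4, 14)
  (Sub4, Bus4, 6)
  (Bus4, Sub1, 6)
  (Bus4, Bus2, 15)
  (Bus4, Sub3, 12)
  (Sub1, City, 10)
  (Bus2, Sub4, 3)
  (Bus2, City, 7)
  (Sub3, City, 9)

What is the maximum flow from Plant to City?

22

Augment Plant→Bus3→Bus4→Sub1→City: bottleneck 3, flow now 3.
Augment Plant→Sub2→Bus4→Sub1→City: bottleneck 3, flow now 6.
Augment Plant→Sub2→Bus4→Bus2→City: bottleneck 7, flow now 13.
Augment Plant→Sub2→Bus4→Sub3→City: bottleneck 4, flow now 17.
Augment Plant→Sub4→Bus4→Sub3→City: bottleneck 5, flow now 22.
No augmenting path remains; maximum flow = 22.
In the residual graph, reachable from Plant: {Plant, Bus3, Sub2, Sub4, Bus4, Bus2, Sub3}.
Min-cut edges: Bus4→Sub1 (6), Bus2→City (7), Sub3→City (9); capacity 6 + 7 + 9 = 22.
This cut is saturated, so no flow can exceed 22.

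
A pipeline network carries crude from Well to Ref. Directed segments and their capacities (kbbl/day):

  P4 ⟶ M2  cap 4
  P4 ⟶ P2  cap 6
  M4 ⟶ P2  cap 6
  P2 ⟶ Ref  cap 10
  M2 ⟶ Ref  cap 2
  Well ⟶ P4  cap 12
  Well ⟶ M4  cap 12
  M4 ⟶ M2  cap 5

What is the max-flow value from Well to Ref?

Augment Well→P4→M2→Ref: bottleneck 2, flow now 2.
Augment Well→P4→P2→Ref: bottleneck 6, flow now 8.
Augment Well→M4→P2→Ref: bottleneck 4, flow now 12.
No augmenting path remains; maximum flow = 12.
In the residual graph, reachable from Well: {Well, P4, M4, M2, P2}.
Min-cut edges: M2→Ref (2), P2→Ref (10); capacity 2 + 10 = 12.
This cut is saturated, so no flow can exceed 12.

12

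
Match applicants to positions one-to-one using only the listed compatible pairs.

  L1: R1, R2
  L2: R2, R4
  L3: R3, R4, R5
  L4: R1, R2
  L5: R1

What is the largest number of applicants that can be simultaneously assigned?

4

Unit-capacity flow: source→left, listed edges, right→sink; max matching = max flow.
Augmenting path L1→R1 (+1); matched 1.
Augmenting path L2→R2 (+1); matched 2.
Augmenting path L3→R3 (+1); matched 3.
Augmenting path L4→R2→L2→R4 (+1); matched 4.
No augmenting path remains; maximum matching = 4.
König certificate: {L2, L3, R1, R2} is a vertex cover of size 4 (every listed pair touches it), so no matching can be larger.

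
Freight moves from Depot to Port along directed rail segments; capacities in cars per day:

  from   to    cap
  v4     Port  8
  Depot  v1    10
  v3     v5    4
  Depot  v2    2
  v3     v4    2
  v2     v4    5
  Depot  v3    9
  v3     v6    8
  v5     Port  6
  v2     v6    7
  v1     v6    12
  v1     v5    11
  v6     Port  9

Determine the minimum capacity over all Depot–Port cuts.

Augment Depot→v1→v5→Port: bottleneck 6, flow now 6.
Augment Depot→v1→v6→Port: bottleneck 4, flow now 10.
Augment Depot→v2→v4→Port: bottleneck 2, flow now 12.
Augment Depot→v3→v4→Port: bottleneck 2, flow now 14.
Augment Depot→v3→v6→Port: bottleneck 5, flow now 19.
No augmenting path remains; maximum flow = 19.
By max-flow min-cut, the minimum cut capacity equals the max flow.
In the residual graph, reachable from Depot: {Depot, v1, v3, v5, v6}.
Min-cut edges: Depot→v2 (2), v3→v4 (2), v5→Port (6), v6→Port (9); capacity 2 + 2 + 6 + 9 = 19.

19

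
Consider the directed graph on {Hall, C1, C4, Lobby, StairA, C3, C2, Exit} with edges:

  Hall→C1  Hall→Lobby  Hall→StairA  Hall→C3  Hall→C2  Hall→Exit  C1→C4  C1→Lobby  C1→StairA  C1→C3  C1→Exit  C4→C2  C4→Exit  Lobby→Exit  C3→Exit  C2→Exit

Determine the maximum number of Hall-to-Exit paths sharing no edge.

5

Assign every edge capacity 1; by Menger, the answer equals the max flow.
Path Hall→Exit (+1); total 1.
Path Hall→C1→Exit (+1); total 2.
Path Hall→Lobby→Exit (+1); total 3.
Path Hall→C3→Exit (+1); total 4.
Path Hall→C2→Exit (+1); total 5.
No residual Hall→Exit path; max flow = 5.
Certifying cut of size 5: {Hall→C1, Hall→C2, Hall→C3, Hall→Exit, Hall→Lobby}.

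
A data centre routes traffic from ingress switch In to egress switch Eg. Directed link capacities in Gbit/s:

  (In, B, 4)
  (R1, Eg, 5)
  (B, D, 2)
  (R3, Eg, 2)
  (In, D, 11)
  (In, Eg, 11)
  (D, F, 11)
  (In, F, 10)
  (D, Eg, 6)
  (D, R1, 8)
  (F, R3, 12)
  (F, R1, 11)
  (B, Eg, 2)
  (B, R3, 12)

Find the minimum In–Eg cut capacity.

Augment In→Eg: bottleneck 11, flow now 11.
Augment In→B→Eg: bottleneck 2, flow now 13.
Augment In→D→Eg: bottleneck 6, flow now 19.
Augment In→B→R3→Eg: bottleneck 2, flow now 21.
Augment In→D→R1→Eg: bottleneck 5, flow now 26.
No augmenting path remains; maximum flow = 26.
By max-flow min-cut, the minimum cut capacity equals the max flow.
In the residual graph, reachable from In: {In, B, D, F, R1, R3}.
Min-cut edges: In→Eg (11), B→Eg (2), D→Eg (6), R1→Eg (5), R3→Eg (2); capacity 11 + 2 + 6 + 5 + 2 = 26.

26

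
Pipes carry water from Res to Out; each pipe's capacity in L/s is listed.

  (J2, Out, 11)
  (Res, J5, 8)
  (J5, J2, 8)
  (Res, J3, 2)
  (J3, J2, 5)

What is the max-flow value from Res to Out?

10

Augment Res→J5→J2→Out: bottleneck 8, flow now 8.
Augment Res→J3→J2→Out: bottleneck 2, flow now 10.
No augmenting path remains; maximum flow = 10.
In the residual graph, reachable from Res: {Res}.
Min-cut edges: Res→J5 (8), Res→J3 (2); capacity 8 + 2 = 10.
This cut is saturated, so no flow can exceed 10.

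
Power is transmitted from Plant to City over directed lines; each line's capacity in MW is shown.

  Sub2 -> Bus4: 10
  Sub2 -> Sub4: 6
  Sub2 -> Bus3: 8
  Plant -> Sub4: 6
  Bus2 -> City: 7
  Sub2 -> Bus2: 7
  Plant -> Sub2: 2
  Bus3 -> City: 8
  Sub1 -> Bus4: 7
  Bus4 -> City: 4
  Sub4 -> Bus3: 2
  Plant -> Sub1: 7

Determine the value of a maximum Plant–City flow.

Augment Plant→Sub4→Bus3→City: bottleneck 2, flow now 2.
Augment Plant→Sub1→Bus4→City: bottleneck 4, flow now 6.
Augment Plant→Sub2→Bus3→City: bottleneck 2, flow now 8.
No augmenting path remains; maximum flow = 8.
In the residual graph, reachable from Plant: {Plant, Sub4, Sub1, Bus4}.
Min-cut edges: Plant→Sub2 (2), Sub4→Bus3 (2), Bus4→City (4); capacity 2 + 2 + 4 = 8.
This cut is saturated, so no flow can exceed 8.

8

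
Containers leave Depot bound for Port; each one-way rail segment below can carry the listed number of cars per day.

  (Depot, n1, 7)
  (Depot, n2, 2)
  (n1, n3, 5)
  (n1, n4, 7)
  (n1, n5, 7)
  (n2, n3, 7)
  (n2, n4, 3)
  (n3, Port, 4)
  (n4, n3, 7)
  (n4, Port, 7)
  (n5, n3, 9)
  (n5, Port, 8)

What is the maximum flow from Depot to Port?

Augment Depot→n1→n3→Port: bottleneck 4, flow now 4.
Augment Depot→n1→n4→Port: bottleneck 3, flow now 7.
Augment Depot→n2→n4→Port: bottleneck 2, flow now 9.
No augmenting path remains; maximum flow = 9.
In the residual graph, reachable from Depot: {Depot}.
Min-cut edges: Depot→n1 (7), Depot→n2 (2); capacity 7 + 2 = 9.
This cut is saturated, so no flow can exceed 9.

9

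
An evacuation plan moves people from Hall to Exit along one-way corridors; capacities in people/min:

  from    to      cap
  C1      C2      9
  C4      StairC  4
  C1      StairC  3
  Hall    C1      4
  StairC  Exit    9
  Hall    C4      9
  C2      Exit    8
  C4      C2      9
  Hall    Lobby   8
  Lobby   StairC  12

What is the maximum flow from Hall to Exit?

Augment Hall→C1→StairC→Exit: bottleneck 3, flow now 3.
Augment Hall→C1→C2→Exit: bottleneck 1, flow now 4.
Augment Hall→Lobby→StairC→Exit: bottleneck 6, flow now 10.
Augment Hall→C4→C2→Exit: bottleneck 7, flow now 17.
No augmenting path remains; maximum flow = 17.
In the residual graph, reachable from Hall: {Hall, C1, Lobby, C4, StairC, C2}.
Min-cut edges: StairC→Exit (9), C2→Exit (8); capacity 9 + 8 = 17.
This cut is saturated, so no flow can exceed 17.

17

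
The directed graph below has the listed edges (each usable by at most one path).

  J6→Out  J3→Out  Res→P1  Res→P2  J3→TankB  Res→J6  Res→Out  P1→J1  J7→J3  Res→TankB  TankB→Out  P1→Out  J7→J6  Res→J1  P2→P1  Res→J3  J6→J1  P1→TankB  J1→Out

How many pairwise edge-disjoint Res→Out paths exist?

6

Assign every edge capacity 1; by Menger, the answer equals the max flow.
Path Res→Out (+1); total 1.
Path Res→P1→Out (+1); total 2.
Path Res→J3→Out (+1); total 3.
Path Res→J6→Out (+1); total 4.
Path Res→TankB→Out (+1); total 5.
Path Res→J1→Out (+1); total 6.
No residual Res→Out path; max flow = 6.
Certifying cut of size 6: {J1→Out, P1→Out, Res→J3, Res→J6, Res→Out, TankB→Out}.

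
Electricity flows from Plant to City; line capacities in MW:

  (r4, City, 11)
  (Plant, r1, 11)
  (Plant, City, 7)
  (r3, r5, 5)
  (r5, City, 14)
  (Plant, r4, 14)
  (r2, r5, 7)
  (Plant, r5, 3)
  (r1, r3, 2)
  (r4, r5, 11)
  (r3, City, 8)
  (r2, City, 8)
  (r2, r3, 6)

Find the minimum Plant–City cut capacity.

26

Augment Plant→City: bottleneck 7, flow now 7.
Augment Plant→r4→City: bottleneck 11, flow now 18.
Augment Plant→r5→City: bottleneck 3, flow now 21.
Augment Plant→r1→r3→City: bottleneck 2, flow now 23.
Augment Plant→r4→r5→City: bottleneck 3, flow now 26.
No augmenting path remains; maximum flow = 26.
By max-flow min-cut, the minimum cut capacity equals the max flow.
In the residual graph, reachable from Plant: {Plant, r1}.
Min-cut edges: Plant→r4 (14), Plant→r5 (3), Plant→City (7), r1→r3 (2); capacity 14 + 3 + 7 + 2 = 26.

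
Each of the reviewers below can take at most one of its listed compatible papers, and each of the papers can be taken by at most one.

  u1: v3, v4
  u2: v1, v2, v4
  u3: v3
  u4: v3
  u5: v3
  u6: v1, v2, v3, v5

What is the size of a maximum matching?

Unit-capacity flow: source→left, listed edges, right→sink; max matching = max flow.
Augmenting path u1→v3 (+1); matched 1.
Augmenting path u2→v1 (+1); matched 2.
Augmenting path u6→v2 (+1); matched 3.
Augmenting path u3→v3→u1→v4 (+1); matched 4.
No augmenting path remains; maximum matching = 4.
König certificate: {u1, u2, u6, v3} is a vertex cover of size 4 (every listed pair touches it), so no matching can be larger.

4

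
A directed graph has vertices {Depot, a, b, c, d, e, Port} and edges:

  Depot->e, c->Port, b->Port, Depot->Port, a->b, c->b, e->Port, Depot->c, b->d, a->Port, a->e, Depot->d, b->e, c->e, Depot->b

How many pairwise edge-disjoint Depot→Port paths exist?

Assign every edge capacity 1; by Menger, the answer equals the max flow.
Path Depot→Port (+1); total 1.
Path Depot→b→Port (+1); total 2.
Path Depot→c→Port (+1); total 3.
Path Depot→e→Port (+1); total 4.
No residual Depot→Port path; max flow = 4.
Certifying cut of size 4: {Depot→Port, Depot→b, Depot→c, Depot→e}.

4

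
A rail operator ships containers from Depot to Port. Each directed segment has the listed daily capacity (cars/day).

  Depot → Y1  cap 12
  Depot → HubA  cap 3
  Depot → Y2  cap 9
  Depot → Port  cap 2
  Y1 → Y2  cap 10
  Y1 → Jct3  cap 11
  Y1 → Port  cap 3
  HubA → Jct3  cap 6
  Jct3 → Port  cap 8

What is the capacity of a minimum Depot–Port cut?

13

Augment Depot→Port: bottleneck 2, flow now 2.
Augment Depot→Y1→Port: bottleneck 3, flow now 5.
Augment Depot→Y1→Jct3→Port: bottleneck 8, flow now 13.
No augmenting path remains; maximum flow = 13.
By max-flow min-cut, the minimum cut capacity equals the max flow.
In the residual graph, reachable from Depot: {Depot, Y1, HubA, Y2, Jct3}.
Min-cut edges: Depot→Port (2), Y1→Port (3), Jct3→Port (8); capacity 2 + 3 + 8 = 13.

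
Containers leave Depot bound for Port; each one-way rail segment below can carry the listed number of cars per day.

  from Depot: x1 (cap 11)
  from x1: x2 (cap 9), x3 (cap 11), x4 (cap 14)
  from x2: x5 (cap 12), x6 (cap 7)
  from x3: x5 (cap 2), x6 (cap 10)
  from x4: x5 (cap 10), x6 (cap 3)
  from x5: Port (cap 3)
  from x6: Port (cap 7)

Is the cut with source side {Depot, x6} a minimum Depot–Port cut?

No — its capacity is 18, but the minimum cut has capacity 10.

Given cut capacity: 11 + 7 = 18.
Augment Depot→x1→x2→x5→Port: bottleneck 3, flow now 3.
Augment Depot→x1→x2→x6→Port: bottleneck 6, flow now 9.
Augment Depot→x1→x3→x6→Port: bottleneck 1, flow now 10.
No augmenting path remains; maximum flow = 10.
In the residual graph, reachable from Depot: {Depot, x1, x2, x3, x4, x5, x6}.
Min-cut edges: x5→Port (3), x6→Port (7); capacity 3 + 7 = 10.
Cut capacity 18 exceeds the max flow 10, so it is not minimum.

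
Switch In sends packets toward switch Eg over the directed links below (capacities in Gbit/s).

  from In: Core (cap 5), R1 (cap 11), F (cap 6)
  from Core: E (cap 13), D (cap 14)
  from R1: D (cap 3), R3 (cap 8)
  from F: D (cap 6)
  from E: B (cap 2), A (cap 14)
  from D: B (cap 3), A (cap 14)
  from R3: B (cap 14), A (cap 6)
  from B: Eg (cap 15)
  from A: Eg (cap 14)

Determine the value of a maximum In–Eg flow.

Augment In→Core→E→B→Eg: bottleneck 2, flow now 2.
Augment In→Core→E→A→Eg: bottleneck 3, flow now 5.
Augment In→R1→D→B→Eg: bottleneck 3, flow now 8.
Augment In→R1→R3→B→Eg: bottleneck 8, flow now 16.
Augment In→F→D→A→Eg: bottleneck 6, flow now 22.
No augmenting path remains; maximum flow = 22.
In the residual graph, reachable from In: {In}.
Min-cut edges: In→Core (5), In→R1 (11), In→F (6); capacity 5 + 11 + 6 = 22.
This cut is saturated, so no flow can exceed 22.

22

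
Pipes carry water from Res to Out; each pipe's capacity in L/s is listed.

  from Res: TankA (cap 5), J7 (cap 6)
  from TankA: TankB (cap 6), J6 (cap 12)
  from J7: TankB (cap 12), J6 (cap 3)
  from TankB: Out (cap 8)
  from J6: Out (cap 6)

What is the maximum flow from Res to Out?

Augment Res→TankA→TankB→Out: bottleneck 5, flow now 5.
Augment Res→J7→TankB→Out: bottleneck 3, flow now 8.
Augment Res→J7→J6→Out: bottleneck 3, flow now 11.
No augmenting path remains; maximum flow = 11.
In the residual graph, reachable from Res: {Res}.
Min-cut edges: Res→TankA (5), Res→J7 (6); capacity 5 + 6 = 11.
This cut is saturated, so no flow can exceed 11.

11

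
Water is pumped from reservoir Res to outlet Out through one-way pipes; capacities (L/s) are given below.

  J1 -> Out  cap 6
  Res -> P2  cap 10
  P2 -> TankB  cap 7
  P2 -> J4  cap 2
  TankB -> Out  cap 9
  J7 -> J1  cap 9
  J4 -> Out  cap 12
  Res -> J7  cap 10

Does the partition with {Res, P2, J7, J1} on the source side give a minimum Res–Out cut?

Yes — it is a minimum cut (capacity 15).

Given cut capacity: 7 + 2 + 6 = 15.
Augment Res→P2→TankB→Out: bottleneck 7, flow now 7.
Augment Res→P2→J4→Out: bottleneck 2, flow now 9.
Augment Res→J7→J1→Out: bottleneck 6, flow now 15.
No augmenting path remains; maximum flow = 15.
Cut capacity 15 equals the max flow, so it is a minimum cut.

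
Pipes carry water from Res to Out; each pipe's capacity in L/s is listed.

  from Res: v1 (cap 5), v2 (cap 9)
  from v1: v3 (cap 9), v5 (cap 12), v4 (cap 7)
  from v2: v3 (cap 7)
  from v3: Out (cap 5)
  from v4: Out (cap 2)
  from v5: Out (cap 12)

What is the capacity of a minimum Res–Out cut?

10

Augment Res→v1→v3→Out: bottleneck 5, flow now 5.
Augment Res→v2→v3→v1→v4→Out: bottleneck 2, flow now 7. (uses reverse residual edge)
Augment Res→v2→v3→v1→v5→Out: bottleneck 3, flow now 10. (uses reverse residual edge)
No augmenting path remains; maximum flow = 10.
By max-flow min-cut, the minimum cut capacity equals the max flow.
In the residual graph, reachable from Res: {Res, v2, v3}.
Min-cut edges: Res→v1 (5), v3→Out (5); capacity 5 + 5 = 10.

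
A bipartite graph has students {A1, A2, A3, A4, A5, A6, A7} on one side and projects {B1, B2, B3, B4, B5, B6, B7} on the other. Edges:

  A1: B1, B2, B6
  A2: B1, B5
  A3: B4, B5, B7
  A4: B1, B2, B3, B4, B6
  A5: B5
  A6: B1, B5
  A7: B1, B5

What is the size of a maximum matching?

5

Unit-capacity flow: source→left, listed edges, right→sink; max matching = max flow.
Augmenting path A1→B1 (+1); matched 1.
Augmenting path A2→B5 (+1); matched 2.
Augmenting path A3→B4 (+1); matched 3.
Augmenting path A4→B2 (+1); matched 4.
Augmenting path A6→B1→A1→B6 (+1); matched 5.
No augmenting path remains; maximum matching = 5.
König certificate: {A1, A3, A4, B1, B5} is a vertex cover of size 5 (every listed pair touches it), so no matching can be larger.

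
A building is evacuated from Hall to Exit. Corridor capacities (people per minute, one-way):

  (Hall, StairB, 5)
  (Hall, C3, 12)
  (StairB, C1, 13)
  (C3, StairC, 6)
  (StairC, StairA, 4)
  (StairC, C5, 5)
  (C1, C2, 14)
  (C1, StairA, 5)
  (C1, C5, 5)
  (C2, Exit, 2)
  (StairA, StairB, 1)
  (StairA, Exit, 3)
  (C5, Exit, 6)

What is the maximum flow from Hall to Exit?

Augment Hall→StairB→C1→C2→Exit: bottleneck 2, flow now 2.
Augment Hall→StairB→C1→StairA→Exit: bottleneck 3, flow now 5.
Augment Hall→C3→StairC→C5→Exit: bottleneck 5, flow now 10.
Augment Hall→C3→StairC→StairA→C1→C5→Exit: bottleneck 1, flow now 11. (uses reverse residual edge)
No augmenting path remains; maximum flow = 11.
In the residual graph, reachable from Hall: {Hall, C3}.
Min-cut edges: Hall→StairB (5), C3→StairC (6); capacity 5 + 6 = 11.
This cut is saturated, so no flow can exceed 11.

11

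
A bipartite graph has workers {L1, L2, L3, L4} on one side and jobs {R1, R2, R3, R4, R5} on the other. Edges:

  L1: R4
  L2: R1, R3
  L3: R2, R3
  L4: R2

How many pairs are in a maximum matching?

Unit-capacity flow: source→left, listed edges, right→sink; max matching = max flow.
Augmenting path L1→R4 (+1); matched 1.
Augmenting path L2→R1 (+1); matched 2.
Augmenting path L3→R2 (+1); matched 3.
Augmenting path L4→R2→L3→R3 (+1); matched 4.
No augmenting path remains; maximum matching = 4.
König certificate: {L1, L2, L3, L4} is a vertex cover of size 4 (every listed pair touches it), so no matching can be larger.

4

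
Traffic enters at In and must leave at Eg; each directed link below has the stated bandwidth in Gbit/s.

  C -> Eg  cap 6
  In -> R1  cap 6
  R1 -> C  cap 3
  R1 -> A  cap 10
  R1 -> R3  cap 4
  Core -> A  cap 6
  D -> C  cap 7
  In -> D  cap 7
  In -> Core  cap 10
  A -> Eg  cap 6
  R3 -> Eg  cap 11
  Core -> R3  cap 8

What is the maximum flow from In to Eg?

22

Augment In→Core→R3→Eg: bottleneck 8, flow now 8.
Augment In→Core→A→Eg: bottleneck 2, flow now 10.
Augment In→D→C→Eg: bottleneck 6, flow now 16.
Augment In→R1→R3→Eg: bottleneck 3, flow now 19.
Augment In→R1→A→Eg: bottleneck 3, flow now 22.
No augmenting path remains; maximum flow = 22.
In the residual graph, reachable from In: {In, D, C}.
Min-cut edges: In→Core (10), In→R1 (6), C→Eg (6); capacity 10 + 6 + 6 = 22.
This cut is saturated, so no flow can exceed 22.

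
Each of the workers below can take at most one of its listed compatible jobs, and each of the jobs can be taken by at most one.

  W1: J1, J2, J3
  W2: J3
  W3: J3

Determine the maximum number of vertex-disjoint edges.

2

Unit-capacity flow: source→left, listed edges, right→sink; max matching = max flow.
Augmenting path W1→J1 (+1); matched 1.
Augmenting path W2→J3 (+1); matched 2.
No augmenting path remains; maximum matching = 2.
König certificate: {W1, J3} is a vertex cover of size 2 (every listed pair touches it), so no matching can be larger.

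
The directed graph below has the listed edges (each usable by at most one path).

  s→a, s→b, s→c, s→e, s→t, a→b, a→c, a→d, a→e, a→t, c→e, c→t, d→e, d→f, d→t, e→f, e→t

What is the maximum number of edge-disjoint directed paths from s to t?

Assign every edge capacity 1; by Menger, the answer equals the max flow.
Path s→t (+1); total 1.
Path s→a→t (+1); total 2.
Path s→c→t (+1); total 3.
Path s→e→t (+1); total 4.
No residual s→t path; max flow = 4.
Certifying cut of size 4: {s→a, s→c, s→e, s→t}.

4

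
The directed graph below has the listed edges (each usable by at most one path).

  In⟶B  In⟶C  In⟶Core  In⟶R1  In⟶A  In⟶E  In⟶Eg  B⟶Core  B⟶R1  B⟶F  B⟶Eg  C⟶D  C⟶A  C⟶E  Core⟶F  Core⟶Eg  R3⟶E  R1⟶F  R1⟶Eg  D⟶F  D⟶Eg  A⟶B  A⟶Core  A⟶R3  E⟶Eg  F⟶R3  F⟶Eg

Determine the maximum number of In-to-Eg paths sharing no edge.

Assign every edge capacity 1; by Menger, the answer equals the max flow.
Path In→Eg (+1); total 1.
Path In→B→Eg (+1); total 2.
Path In→Core→Eg (+1); total 3.
Path In→R1→Eg (+1); total 4.
Path In→E→Eg (+1); total 5.
Path In→C→D→Eg (+1); total 6.
Path In→A→B→F→Eg (+1); total 7.
No residual In→Eg path; max flow = 7.
Certifying cut of size 7: {In→A, In→B, In→C, In→Core, In→E, In→Eg, In→R1}.

7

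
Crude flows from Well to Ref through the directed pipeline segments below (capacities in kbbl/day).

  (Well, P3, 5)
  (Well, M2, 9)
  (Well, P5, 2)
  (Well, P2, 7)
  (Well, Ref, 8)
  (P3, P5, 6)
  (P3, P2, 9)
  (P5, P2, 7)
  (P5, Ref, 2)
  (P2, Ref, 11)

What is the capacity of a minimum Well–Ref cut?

Augment Well→Ref: bottleneck 8, flow now 8.
Augment Well→P5→Ref: bottleneck 2, flow now 10.
Augment Well→P2→Ref: bottleneck 7, flow now 17.
Augment Well→P3→P2→Ref: bottleneck 4, flow now 21.
No augmenting path remains; maximum flow = 21.
By max-flow min-cut, the minimum cut capacity equals the max flow.
In the residual graph, reachable from Well: {Well, P3, M2, P5, P2}.
Min-cut edges: Well→Ref (8), P5→Ref (2), P2→Ref (11); capacity 8 + 2 + 11 = 21.

21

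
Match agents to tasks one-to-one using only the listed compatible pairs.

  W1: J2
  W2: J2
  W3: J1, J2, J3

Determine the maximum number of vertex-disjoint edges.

Unit-capacity flow: source→left, listed edges, right→sink; max matching = max flow.
Augmenting path W1→J2 (+1); matched 1.
Augmenting path W3→J1 (+1); matched 2.
No augmenting path remains; maximum matching = 2.
König certificate: {W3, J2} is a vertex cover of size 2 (every listed pair touches it), so no matching can be larger.

2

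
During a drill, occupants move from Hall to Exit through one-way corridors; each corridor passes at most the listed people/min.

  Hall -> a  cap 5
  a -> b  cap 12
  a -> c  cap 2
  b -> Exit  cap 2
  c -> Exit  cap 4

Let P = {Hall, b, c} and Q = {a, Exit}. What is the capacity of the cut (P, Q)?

Edges leaving {Hall, b, c}: Hall→a (5), b→Exit (2), c→Exit (4).
Cut capacity = 5 + 2 + 4 = 11.

11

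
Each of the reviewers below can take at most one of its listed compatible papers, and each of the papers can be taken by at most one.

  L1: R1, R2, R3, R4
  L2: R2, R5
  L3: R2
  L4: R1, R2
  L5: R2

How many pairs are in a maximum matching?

Unit-capacity flow: source→left, listed edges, right→sink; max matching = max flow.
Augmenting path L1→R1 (+1); matched 1.
Augmenting path L2→R2 (+1); matched 2.
Augmenting path L3→R2→L2→R5 (+1); matched 3.
Augmenting path L4→R1→L1→R3 (+1); matched 4.
No augmenting path remains; maximum matching = 4.
König certificate: {L1, L2, L4, R2} is a vertex cover of size 4 (every listed pair touches it), so no matching can be larger.

4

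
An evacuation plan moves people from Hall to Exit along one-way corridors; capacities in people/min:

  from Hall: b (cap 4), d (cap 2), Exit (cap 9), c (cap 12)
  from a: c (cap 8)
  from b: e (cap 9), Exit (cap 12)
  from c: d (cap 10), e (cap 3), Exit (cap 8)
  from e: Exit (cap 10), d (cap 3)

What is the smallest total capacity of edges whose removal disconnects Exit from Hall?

24

Augment Hall→Exit: bottleneck 9, flow now 9.
Augment Hall→b→Exit: bottleneck 4, flow now 13.
Augment Hall→c→Exit: bottleneck 8, flow now 21.
Augment Hall→c→e→Exit: bottleneck 3, flow now 24.
No augmenting path remains; maximum flow = 24.
By max-flow min-cut, the minimum cut capacity equals the max flow.
In the residual graph, reachable from Hall: {Hall, c, d}.
Min-cut edges: Hall→b (4), Hall→Exit (9), c→e (3), c→Exit (8); capacity 4 + 9 + 3 + 8 = 24.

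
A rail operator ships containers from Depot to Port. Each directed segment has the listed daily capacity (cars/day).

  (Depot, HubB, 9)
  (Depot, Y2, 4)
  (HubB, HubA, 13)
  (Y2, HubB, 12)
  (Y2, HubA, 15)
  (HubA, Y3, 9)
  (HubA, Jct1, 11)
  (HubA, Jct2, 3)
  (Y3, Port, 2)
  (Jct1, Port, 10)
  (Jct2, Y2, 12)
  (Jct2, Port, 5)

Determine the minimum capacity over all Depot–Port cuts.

13

Augment Depot→HubB→HubA→Y3→Port: bottleneck 2, flow now 2.
Augment Depot→HubB→HubA→Jct1→Port: bottleneck 7, flow now 9.
Augment Depot→Y2→HubA→Jct1→Port: bottleneck 3, flow now 12.
Augment Depot→Y2→HubA→Jct2→Port: bottleneck 1, flow now 13.
No augmenting path remains; maximum flow = 13.
By max-flow min-cut, the minimum cut capacity equals the max flow.
In the residual graph, reachable from Depot: {Depot}.
Min-cut edges: Depot→HubB (9), Depot→Y2 (4); capacity 9 + 4 = 13.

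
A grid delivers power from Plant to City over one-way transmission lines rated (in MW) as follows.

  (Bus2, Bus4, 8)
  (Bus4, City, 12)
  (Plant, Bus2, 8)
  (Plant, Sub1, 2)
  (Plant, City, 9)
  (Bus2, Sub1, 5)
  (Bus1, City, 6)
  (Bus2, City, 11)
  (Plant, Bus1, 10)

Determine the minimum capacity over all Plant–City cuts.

Augment Plant→City: bottleneck 9, flow now 9.
Augment Plant→Bus2→City: bottleneck 8, flow now 17.
Augment Plant→Bus1→City: bottleneck 6, flow now 23.
No augmenting path remains; maximum flow = 23.
By max-flow min-cut, the minimum cut capacity equals the max flow.
In the residual graph, reachable from Plant: {Plant, Bus1, Sub1}.
Min-cut edges: Plant→Bus2 (8), Plant→City (9), Bus1→City (6); capacity 8 + 9 + 6 = 23.

23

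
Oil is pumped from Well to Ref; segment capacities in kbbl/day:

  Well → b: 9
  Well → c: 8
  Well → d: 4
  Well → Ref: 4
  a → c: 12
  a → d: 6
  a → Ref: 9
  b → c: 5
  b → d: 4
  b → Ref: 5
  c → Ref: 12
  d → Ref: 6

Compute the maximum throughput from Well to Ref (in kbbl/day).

Augment Well→Ref: bottleneck 4, flow now 4.
Augment Well→b→Ref: bottleneck 5, flow now 9.
Augment Well→c→Ref: bottleneck 8, flow now 17.
Augment Well→d→Ref: bottleneck 4, flow now 21.
Augment Well→b→c→Ref: bottleneck 4, flow now 25.
No augmenting path remains; maximum flow = 25.
In the residual graph, reachable from Well: {Well}.
Min-cut edges: Well→b (9), Well→c (8), Well→d (4), Well→Ref (4); capacity 9 + 8 + 4 + 4 = 25.
This cut is saturated, so no flow can exceed 25.

25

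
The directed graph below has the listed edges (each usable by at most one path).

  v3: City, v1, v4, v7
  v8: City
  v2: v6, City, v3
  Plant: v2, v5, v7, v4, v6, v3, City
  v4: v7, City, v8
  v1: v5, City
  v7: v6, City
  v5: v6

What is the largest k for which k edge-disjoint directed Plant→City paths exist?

Assign every edge capacity 1; by Menger, the answer equals the max flow.
Path Plant→City (+1); total 1.
Path Plant→v2→City (+1); total 2.
Path Plant→v3→City (+1); total 3.
Path Plant→v4→City (+1); total 4.
Path Plant→v7→City (+1); total 5.
No residual Plant→City path; max flow = 5.
Certifying cut of size 5: {Plant→City, Plant→v2, Plant→v3, Plant→v4, Plant→v7}.

5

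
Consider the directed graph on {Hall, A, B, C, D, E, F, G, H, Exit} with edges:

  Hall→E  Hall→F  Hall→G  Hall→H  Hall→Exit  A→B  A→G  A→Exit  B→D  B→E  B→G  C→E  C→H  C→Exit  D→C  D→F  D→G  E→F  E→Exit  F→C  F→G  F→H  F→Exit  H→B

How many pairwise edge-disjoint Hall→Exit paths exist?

Assign every edge capacity 1; by Menger, the answer equals the max flow.
Path Hall→Exit (+1); total 1.
Path Hall→E→Exit (+1); total 2.
Path Hall→F→Exit (+1); total 3.
Path Hall→H→B→D→C→Exit (+1); total 4.
No residual Hall→Exit path; max flow = 4.
Certifying cut of size 4: {Hall→E, Hall→Exit, Hall→F, Hall→H}.

4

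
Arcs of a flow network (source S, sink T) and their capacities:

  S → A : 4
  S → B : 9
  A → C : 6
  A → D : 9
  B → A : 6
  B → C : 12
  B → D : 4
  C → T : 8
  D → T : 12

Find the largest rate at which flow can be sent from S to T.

Augment S→A→C→T: bottleneck 4, flow now 4.
Augment S→B→C→T: bottleneck 4, flow now 8.
Augment S→B→D→T: bottleneck 4, flow now 12.
Augment S→B→A→D→T: bottleneck 1, flow now 13.
No augmenting path remains; maximum flow = 13.
In the residual graph, reachable from S: {S}.
Min-cut edges: S→A (4), S→B (9); capacity 4 + 9 = 13.
This cut is saturated, so no flow can exceed 13.

13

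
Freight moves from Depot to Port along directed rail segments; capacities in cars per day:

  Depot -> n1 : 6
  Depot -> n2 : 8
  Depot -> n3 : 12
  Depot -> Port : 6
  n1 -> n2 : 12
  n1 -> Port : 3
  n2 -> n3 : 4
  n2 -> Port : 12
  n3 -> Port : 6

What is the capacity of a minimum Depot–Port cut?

Augment Depot→Port: bottleneck 6, flow now 6.
Augment Depot→n1→Port: bottleneck 3, flow now 9.
Augment Depot→n2→Port: bottleneck 8, flow now 17.
Augment Depot→n3→Port: bottleneck 6, flow now 23.
Augment Depot→n1→n2→Port: bottleneck 3, flow now 26.
No augmenting path remains; maximum flow = 26.
By max-flow min-cut, the minimum cut capacity equals the max flow.
In the residual graph, reachable from Depot: {Depot, n3}.
Min-cut edges: Depot→n1 (6), Depot→n2 (8), Depot→Port (6), n3→Port (6); capacity 6 + 8 + 6 + 6 = 26.

26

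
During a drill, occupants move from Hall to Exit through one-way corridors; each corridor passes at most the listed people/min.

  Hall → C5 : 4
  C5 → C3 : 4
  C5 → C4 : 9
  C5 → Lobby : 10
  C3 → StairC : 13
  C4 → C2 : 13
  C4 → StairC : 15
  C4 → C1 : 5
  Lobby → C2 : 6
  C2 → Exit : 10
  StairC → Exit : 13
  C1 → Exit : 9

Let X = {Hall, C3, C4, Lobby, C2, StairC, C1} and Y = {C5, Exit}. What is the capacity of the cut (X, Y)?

36

Edges leaving {Hall, C3, C4, Lobby, C2, StairC, C1}: Hall→C5 (4), C2→Exit (10), StairC→Exit (13), C1→Exit (9).
Cut capacity = 4 + 10 + 13 + 9 = 36.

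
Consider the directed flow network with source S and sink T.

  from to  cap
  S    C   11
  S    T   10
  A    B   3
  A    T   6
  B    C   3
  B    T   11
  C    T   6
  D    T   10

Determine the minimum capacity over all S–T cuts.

Augment S→T: bottleneck 10, flow now 10.
Augment S→C→T: bottleneck 6, flow now 16.
No augmenting path remains; maximum flow = 16.
By max-flow min-cut, the minimum cut capacity equals the max flow.
In the residual graph, reachable from S: {S, C}.
Min-cut edges: S→T (10), C→T (6); capacity 10 + 6 = 16.

16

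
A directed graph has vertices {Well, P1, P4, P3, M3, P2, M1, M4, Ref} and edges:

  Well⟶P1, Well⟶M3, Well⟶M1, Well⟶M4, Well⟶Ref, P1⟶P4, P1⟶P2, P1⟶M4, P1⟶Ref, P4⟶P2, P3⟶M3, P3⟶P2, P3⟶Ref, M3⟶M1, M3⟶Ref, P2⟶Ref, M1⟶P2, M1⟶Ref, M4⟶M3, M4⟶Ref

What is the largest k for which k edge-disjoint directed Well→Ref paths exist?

Assign every edge capacity 1; by Menger, the answer equals the max flow.
Path Well→Ref (+1); total 1.
Path Well→P1→Ref (+1); total 2.
Path Well→M3→Ref (+1); total 3.
Path Well→M1→Ref (+1); total 4.
Path Well→M4→Ref (+1); total 5.
No residual Well→Ref path; max flow = 5.
Certifying cut of size 5: {Well→M1, Well→M3, Well→M4, Well→P1, Well→Ref}.

5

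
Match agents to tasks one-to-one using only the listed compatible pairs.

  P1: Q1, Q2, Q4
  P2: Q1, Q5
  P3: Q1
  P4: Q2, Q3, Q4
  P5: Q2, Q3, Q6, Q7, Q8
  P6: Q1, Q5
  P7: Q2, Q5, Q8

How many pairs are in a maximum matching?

6

Unit-capacity flow: source→left, listed edges, right→sink; max matching = max flow.
Augmenting path P1→Q1 (+1); matched 1.
Augmenting path P2→Q5 (+1); matched 2.
Augmenting path P4→Q2 (+1); matched 3.
Augmenting path P5→Q3 (+1); matched 4.
Augmenting path P7→Q8 (+1); matched 5.
Augmenting path P3→Q1→P1→Q4 (+1); matched 6.
No augmenting path remains; maximum matching = 6.
König certificate: {P1, P4, P5, P7, Q1, Q5} is a vertex cover of size 6 (every listed pair touches it), so no matching can be larger.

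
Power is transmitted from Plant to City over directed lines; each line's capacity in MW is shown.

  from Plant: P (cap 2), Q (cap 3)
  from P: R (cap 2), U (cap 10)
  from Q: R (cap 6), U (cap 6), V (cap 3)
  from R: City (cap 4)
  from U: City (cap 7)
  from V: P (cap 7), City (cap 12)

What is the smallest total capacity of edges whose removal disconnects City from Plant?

Augment Plant→P→R→City: bottleneck 2, flow now 2.
Augment Plant→Q→R→City: bottleneck 2, flow now 4.
Augment Plant→Q→U→City: bottleneck 1, flow now 5.
No augmenting path remains; maximum flow = 5.
By max-flow min-cut, the minimum cut capacity equals the max flow.
In the residual graph, reachable from Plant: {Plant}.
Min-cut edges: Plant→P (2), Plant→Q (3); capacity 2 + 3 = 5.

5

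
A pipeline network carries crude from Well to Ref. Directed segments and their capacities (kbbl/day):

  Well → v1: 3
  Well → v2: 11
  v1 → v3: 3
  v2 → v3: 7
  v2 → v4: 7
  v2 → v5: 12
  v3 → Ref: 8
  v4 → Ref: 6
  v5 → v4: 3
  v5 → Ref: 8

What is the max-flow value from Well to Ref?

14

Augment Well→v1→v3→Ref: bottleneck 3, flow now 3.
Augment Well→v2→v3→Ref: bottleneck 5, flow now 8.
Augment Well→v2→v4→Ref: bottleneck 6, flow now 14.
No augmenting path remains; maximum flow = 14.
In the residual graph, reachable from Well: {Well}.
Min-cut edges: Well→v1 (3), Well→v2 (11); capacity 3 + 11 = 14.
This cut is saturated, so no flow can exceed 14.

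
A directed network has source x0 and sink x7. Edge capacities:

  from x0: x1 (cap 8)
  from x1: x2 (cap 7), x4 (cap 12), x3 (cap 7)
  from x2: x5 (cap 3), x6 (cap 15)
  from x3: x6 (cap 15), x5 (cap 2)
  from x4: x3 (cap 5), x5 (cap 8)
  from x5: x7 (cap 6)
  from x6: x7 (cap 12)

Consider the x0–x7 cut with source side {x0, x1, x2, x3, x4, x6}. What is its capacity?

25

Edges leaving {x0, x1, x2, x3, x4, x6}: x2→x5 (3), x3→x5 (2), x4→x5 (8), x6→x7 (12).
Cut capacity = 3 + 2 + 8 + 12 = 25.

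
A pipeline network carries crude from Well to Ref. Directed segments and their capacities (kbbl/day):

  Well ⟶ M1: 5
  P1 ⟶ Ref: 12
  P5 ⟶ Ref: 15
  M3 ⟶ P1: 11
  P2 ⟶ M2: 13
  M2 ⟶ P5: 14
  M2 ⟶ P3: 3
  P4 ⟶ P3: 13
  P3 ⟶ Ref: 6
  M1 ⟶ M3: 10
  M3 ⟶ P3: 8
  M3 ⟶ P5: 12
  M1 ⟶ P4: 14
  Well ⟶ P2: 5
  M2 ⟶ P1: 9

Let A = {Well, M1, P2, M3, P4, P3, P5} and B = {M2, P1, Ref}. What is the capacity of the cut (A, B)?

Edges leaving {Well, M1, P2, M3, P4, P3, P5}: P2→M2 (13), M3→P1 (11), P3→Ref (6), P5→Ref (15).
Cut capacity = 13 + 11 + 6 + 15 = 45.

45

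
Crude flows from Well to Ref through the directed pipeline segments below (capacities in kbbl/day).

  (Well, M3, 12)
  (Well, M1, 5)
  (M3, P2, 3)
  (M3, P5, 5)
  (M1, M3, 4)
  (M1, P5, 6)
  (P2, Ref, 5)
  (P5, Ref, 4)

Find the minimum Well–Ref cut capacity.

Augment Well→M3→P2→Ref: bottleneck 3, flow now 3.
Augment Well→M3→P5→Ref: bottleneck 4, flow now 7.
No augmenting path remains; maximum flow = 7.
By max-flow min-cut, the minimum cut capacity equals the max flow.
In the residual graph, reachable from Well: {Well, M3, M1, P5}.
Min-cut edges: M3→P2 (3), P5→Ref (4); capacity 3 + 4 = 7.

7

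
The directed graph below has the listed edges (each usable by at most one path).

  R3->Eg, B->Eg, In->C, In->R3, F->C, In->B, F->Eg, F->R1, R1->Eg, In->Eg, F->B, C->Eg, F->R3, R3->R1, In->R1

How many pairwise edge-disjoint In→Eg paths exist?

Assign every edge capacity 1; by Menger, the answer equals the max flow.
Path In→Eg (+1); total 1.
Path In→B→Eg (+1); total 2.
Path In→R3→Eg (+1); total 3.
Path In→C→Eg (+1); total 4.
Path In→R1→Eg (+1); total 5.
No residual In→Eg path; max flow = 5.
Certifying cut of size 5: {In→B, In→C, In→Eg, In→R1, In→R3}.

5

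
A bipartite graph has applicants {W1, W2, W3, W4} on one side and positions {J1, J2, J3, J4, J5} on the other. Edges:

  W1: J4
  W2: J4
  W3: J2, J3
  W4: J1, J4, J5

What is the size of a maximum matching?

3

Unit-capacity flow: source→left, listed edges, right→sink; max matching = max flow.
Augmenting path W1→J4 (+1); matched 1.
Augmenting path W3→J2 (+1); matched 2.
Augmenting path W4→J1 (+1); matched 3.
No augmenting path remains; maximum matching = 3.
König certificate: {W3, W4, J4} is a vertex cover of size 3 (every listed pair touches it), so no matching can be larger.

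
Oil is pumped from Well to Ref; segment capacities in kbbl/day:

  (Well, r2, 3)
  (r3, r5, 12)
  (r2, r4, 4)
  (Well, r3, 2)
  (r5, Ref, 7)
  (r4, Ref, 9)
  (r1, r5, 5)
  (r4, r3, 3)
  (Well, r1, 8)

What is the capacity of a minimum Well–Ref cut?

Augment Well→r1→r5→Ref: bottleneck 5, flow now 5.
Augment Well→r2→r4→Ref: bottleneck 3, flow now 8.
Augment Well→r3→r5→Ref: bottleneck 2, flow now 10.
No augmenting path remains; maximum flow = 10.
By max-flow min-cut, the minimum cut capacity equals the max flow.
In the residual graph, reachable from Well: {Well, r1}.
Min-cut edges: Well→r2 (3), Well→r3 (2), r1→r5 (5); capacity 3 + 2 + 5 = 10.

10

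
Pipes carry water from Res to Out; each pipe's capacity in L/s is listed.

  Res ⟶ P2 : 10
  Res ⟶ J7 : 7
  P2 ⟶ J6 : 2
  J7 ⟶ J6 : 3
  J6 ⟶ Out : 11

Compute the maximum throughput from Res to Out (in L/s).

5

Augment Res→P2→J6→Out: bottleneck 2, flow now 2.
Augment Res→J7→J6→Out: bottleneck 3, flow now 5.
No augmenting path remains; maximum flow = 5.
In the residual graph, reachable from Res: {Res, P2, J7}.
Min-cut edges: P2→J6 (2), J7→J6 (3); capacity 2 + 3 = 5.
This cut is saturated, so no flow can exceed 5.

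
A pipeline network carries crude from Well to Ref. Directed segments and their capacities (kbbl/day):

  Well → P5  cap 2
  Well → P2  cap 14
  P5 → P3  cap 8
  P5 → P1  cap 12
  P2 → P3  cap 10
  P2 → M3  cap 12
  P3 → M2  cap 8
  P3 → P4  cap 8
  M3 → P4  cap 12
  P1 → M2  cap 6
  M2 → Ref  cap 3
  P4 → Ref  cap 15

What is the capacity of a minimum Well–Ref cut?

16

Augment Well→P5→P3→M2→Ref: bottleneck 2, flow now 2.
Augment Well→P2→P3→M2→Ref: bottleneck 1, flow now 3.
Augment Well→P2→P3→P4→Ref: bottleneck 8, flow now 11.
Augment Well→P2→M3→P4→Ref: bottleneck 5, flow now 16.
No augmenting path remains; maximum flow = 16.
By max-flow min-cut, the minimum cut capacity equals the max flow.
In the residual graph, reachable from Well: {Well}.
Min-cut edges: Well→P5 (2), Well→P2 (14); capacity 2 + 14 = 16.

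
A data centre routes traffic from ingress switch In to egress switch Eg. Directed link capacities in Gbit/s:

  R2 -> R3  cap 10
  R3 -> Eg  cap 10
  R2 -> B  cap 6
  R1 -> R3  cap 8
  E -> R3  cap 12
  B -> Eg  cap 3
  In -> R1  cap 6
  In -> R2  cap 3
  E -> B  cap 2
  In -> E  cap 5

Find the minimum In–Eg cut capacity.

13

Augment In→R1→R3→Eg: bottleneck 6, flow now 6.
Augment In→E→B→Eg: bottleneck 2, flow now 8.
Augment In→E→R3→Eg: bottleneck 3, flow now 11.
Augment In→R2→B→Eg: bottleneck 1, flow now 12.
Augment In→R2→R3→Eg: bottleneck 1, flow now 13.
No augmenting path remains; maximum flow = 13.
By max-flow min-cut, the minimum cut capacity equals the max flow.
In the residual graph, reachable from In: {In, R1, E, R2, B, R3}.
Min-cut edges: B→Eg (3), R3→Eg (10); capacity 3 + 10 = 13.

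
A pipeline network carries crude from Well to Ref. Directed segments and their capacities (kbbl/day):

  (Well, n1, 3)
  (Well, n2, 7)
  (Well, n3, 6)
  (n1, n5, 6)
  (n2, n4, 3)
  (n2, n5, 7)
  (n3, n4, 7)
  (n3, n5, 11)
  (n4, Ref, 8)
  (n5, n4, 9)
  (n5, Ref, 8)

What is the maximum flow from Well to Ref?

16

Augment Well→n1→n5→Ref: bottleneck 3, flow now 3.
Augment Well→n2→n4→Ref: bottleneck 3, flow now 6.
Augment Well→n2→n5→Ref: bottleneck 4, flow now 10.
Augment Well→n3→n4→Ref: bottleneck 5, flow now 15.
Augment Well→n3→n5→Ref: bottleneck 1, flow now 16.
No augmenting path remains; maximum flow = 16.
In the residual graph, reachable from Well: {Well}.
Min-cut edges: Well→n1 (3), Well→n2 (7), Well→n3 (6); capacity 3 + 7 + 6 = 16.
This cut is saturated, so no flow can exceed 16.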